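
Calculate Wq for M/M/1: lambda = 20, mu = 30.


rho = 20/30; Wq = rho/(mu - lambda) = 0.0667 hours

0.0667 hours


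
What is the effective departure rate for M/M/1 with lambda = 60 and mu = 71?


For a stable queue (lambda < mu), throughput = lambda = 60 per hour

60 per hour


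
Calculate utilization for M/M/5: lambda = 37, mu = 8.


rho = lambda/(c*mu) = 37/(5*8) = 0.925

0.925


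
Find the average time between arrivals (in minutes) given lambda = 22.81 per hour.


Mean interarrival time = 60/lambda = 60/22.81 = 2.63 minutes

2.63 minutes


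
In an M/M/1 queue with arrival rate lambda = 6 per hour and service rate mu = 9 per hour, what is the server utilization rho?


rho = lambda/mu = 6/9 = 0.6667

0.6667


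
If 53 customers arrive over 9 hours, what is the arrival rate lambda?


lambda = total arrivals / time = 53 / 9 = 5.89 per hour

5.89 per hour


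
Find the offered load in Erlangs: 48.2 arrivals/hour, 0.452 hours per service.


Offered load a = lambda * E[S] = 48.2 * 0.452 = 21.79 Erlangs

21.79 Erlangs


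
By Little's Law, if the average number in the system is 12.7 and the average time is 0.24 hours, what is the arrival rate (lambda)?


lambda = L / W = 12.7 / 0.24 = 52.92 per hour

52.92 per hour


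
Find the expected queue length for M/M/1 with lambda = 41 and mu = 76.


rho = 41/76; Lq = rho^2/(1-rho) = 0.63

0.63


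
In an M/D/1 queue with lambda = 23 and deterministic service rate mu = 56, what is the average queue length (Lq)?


M/D/1: Lq = rho^2 / (2*(1-rho)) where rho = 23/56; Lq = 0.14

0.14


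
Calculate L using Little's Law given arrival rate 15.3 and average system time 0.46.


L = lambda * W = 15.3 * 0.46 = 7.04

7.04


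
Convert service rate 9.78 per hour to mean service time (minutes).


Mean service time = 60/mu = 60/9.78 = 6.13 minutes

6.13 minutes


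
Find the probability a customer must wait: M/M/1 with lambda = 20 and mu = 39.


P(wait) = rho = lambda/mu = 20/39 = 0.5128

0.5128


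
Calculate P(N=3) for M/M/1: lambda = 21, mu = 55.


rho = 21/55; P(n) = (1-rho)*rho^n = (1-21/55)*(21/55)^3 = 0.0344

0.0344


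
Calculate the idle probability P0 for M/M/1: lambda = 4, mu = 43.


P0 = 1 - rho = 1 - 4/43 = 0.907

0.907


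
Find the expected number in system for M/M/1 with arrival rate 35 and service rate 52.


rho = 35/52; L = rho/(1-rho) = 2.06

2.06


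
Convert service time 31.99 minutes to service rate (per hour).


mu = 60 / avg_service_time = 60 / 31.99 = 1.88 per hour

1.88 per hour


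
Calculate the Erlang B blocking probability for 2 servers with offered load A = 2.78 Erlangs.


B(N,A) = (A^N/N!) / sum(A^k/k!, k=0..N) with N=2, A=2.78 = 0.5055

0.5055


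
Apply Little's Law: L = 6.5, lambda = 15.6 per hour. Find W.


W = L / lambda = 6.5 / 15.6 = 0.4167 hours

0.4167 hours


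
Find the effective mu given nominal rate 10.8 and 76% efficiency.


Effective rate = mu * efficiency = 10.8 * 0.76 = 8.21 per hour

8.21 per hour


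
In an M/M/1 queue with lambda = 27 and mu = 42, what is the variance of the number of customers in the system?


rho = 27/42; Var(N) = rho/(1-rho)^2 = 5.04

5.04


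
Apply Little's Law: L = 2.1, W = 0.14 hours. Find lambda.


lambda = L / W = 2.1 / 0.14 = 15.0 per hour

15.0 per hour


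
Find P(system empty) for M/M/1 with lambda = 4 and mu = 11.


P0 = 1 - rho = 1 - 4/11 = 0.6364

0.6364


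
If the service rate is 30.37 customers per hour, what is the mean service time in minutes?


Mean service time = 60/mu = 60/30.37 = 1.98 minutes

1.98 minutes


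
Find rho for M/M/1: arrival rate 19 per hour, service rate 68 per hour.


rho = lambda/mu = 19/68 = 0.2794

0.2794


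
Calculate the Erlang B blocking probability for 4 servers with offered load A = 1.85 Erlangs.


B(N,A) = (A^N/N!) / sum(A^k/k!, k=0..N) with N=4, A=1.85 = 0.08

0.08


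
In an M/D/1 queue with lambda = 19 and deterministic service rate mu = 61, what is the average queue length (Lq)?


M/D/1: Lq = rho^2 / (2*(1-rho)) where rho = 19/61; Lq = 0.07

0.07


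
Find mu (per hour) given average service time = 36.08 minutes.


mu = 60 / avg_service_time = 60 / 36.08 = 1.66 per hour

1.66 per hour


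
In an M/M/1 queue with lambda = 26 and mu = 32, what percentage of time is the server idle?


Idle fraction = (1 - rho) * 100 = (1 - 26/32) * 100 = 18.8%

18.8%


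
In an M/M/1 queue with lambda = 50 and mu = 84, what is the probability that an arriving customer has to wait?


P(wait) = rho = lambda/mu = 50/84 = 0.5952

0.5952


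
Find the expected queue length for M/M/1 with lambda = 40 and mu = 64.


rho = 40/64; Lq = rho^2/(1-rho) = 1.04

1.04


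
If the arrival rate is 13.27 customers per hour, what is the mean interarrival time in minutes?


Mean interarrival time = 60/lambda = 60/13.27 = 4.52 minutes

4.52 minutes


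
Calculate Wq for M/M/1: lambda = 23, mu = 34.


rho = 23/34; Wq = rho/(mu - lambda) = 0.0615 hours

0.0615 hours


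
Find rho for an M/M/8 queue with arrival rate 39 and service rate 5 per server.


rho = lambda/(c*mu) = 39/(8*5) = 0.975

0.975


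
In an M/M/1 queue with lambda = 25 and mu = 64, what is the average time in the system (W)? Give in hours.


W = 1/(mu - lambda) = 1/(64 - 25) = 0.0256 hours

0.0256 hours


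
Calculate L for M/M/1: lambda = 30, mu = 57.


rho = 30/57; L = rho/(1-rho) = 1.11

1.11


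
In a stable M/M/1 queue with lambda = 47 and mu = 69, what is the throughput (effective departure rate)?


For a stable queue (lambda < mu), throughput = lambda = 47 per hour

47 per hour


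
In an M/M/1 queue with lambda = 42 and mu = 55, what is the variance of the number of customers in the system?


rho = 42/55; Var(N) = rho/(1-rho)^2 = 13.67

13.67


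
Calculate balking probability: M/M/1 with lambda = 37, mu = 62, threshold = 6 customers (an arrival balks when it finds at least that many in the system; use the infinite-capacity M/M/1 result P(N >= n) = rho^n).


P(N >= 6) = rho^6 = (37/62)^6 = 0.0452

0.0452


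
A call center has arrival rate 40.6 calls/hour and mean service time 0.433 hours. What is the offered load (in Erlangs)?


Offered load a = lambda * E[S] = 40.6 * 0.433 = 17.58 Erlangs

17.58 Erlangs


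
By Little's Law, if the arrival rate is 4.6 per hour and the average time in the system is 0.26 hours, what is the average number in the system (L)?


L = lambda * W = 4.6 * 0.26 = 1.2

1.2


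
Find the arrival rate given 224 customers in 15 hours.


lambda = total arrivals / time = 224 / 15 = 14.93 per hour

14.93 per hour


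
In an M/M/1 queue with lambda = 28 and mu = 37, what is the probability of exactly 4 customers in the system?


rho = 28/37; P(n) = (1-rho)*rho^n = (1-28/37)*(28/37)^4 = 0.0798

0.0798


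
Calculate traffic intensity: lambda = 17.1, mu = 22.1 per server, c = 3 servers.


rho = lambda / (c * mu) = 17.1 / (3 * 22.1) = 0.2579

0.2579


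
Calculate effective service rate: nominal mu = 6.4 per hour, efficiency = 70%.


Effective rate = mu * efficiency = 6.4 * 0.7 = 4.48 per hour

4.48 per hour


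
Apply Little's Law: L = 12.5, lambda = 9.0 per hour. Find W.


W = L / lambda = 12.5 / 9.0 = 1.3889 hours

1.3889 hours


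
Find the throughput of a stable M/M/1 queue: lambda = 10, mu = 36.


For a stable queue (lambda < mu), throughput = lambda = 10 per hour

10 per hour


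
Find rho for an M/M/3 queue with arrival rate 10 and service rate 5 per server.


rho = lambda/(c*mu) = 10/(3*5) = 0.6667

0.6667


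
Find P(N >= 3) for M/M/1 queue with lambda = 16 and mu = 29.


P(N >= 3) = rho^3 = (16/29)^3 = 0.1679

0.1679


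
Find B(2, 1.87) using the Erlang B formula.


B(N,A) = (A^N/N!) / sum(A^k/k!, k=0..N) with N=2, A=1.87 = 0.3786

0.3786


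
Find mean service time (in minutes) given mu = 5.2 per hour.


Mean service time = 60/mu = 60/5.2 = 11.54 minutes

11.54 minutes


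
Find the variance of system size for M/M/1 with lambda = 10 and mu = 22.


rho = 10/22; Var(N) = rho/(1-rho)^2 = 1.53

1.53


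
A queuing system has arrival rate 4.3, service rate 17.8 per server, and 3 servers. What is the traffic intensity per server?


rho = lambda / (c * mu) = 4.3 / (3 * 17.8) = 0.0805

0.0805


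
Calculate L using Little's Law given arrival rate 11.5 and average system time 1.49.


L = lambda * W = 11.5 * 1.49 = 17.14

17.14


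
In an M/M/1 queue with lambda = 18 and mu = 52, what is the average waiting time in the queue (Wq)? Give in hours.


rho = 18/52; Wq = rho/(mu - lambda) = 0.0102 hours

0.0102 hours


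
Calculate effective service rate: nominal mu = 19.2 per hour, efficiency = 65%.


Effective rate = mu * efficiency = 19.2 * 0.65 = 12.48 per hour

12.48 per hour


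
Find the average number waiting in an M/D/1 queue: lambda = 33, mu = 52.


M/D/1: Lq = rho^2 / (2*(1-rho)) where rho = 33/52; Lq = 0.55

0.55


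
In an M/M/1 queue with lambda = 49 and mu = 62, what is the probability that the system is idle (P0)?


P0 = 1 - rho = 1 - 49/62 = 0.2097

0.2097


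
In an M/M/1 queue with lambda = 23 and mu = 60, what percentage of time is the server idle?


Idle fraction = (1 - rho) * 100 = (1 - 23/60) * 100 = 61.7%

61.7%


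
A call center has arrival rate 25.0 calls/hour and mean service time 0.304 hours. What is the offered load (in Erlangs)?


Offered load a = lambda * E[S] = 25.0 * 0.304 = 7.6 Erlangs

7.6 Erlangs


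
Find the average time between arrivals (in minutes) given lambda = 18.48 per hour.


Mean interarrival time = 60/lambda = 60/18.48 = 3.25 minutes

3.25 minutes


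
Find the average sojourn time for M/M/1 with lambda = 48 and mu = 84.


W = 1/(mu - lambda) = 1/(84 - 48) = 0.0278 hours

0.0278 hours


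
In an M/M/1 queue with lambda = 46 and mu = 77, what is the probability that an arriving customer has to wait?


P(wait) = rho = lambda/mu = 46/77 = 0.5974

0.5974


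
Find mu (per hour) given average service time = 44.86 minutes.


mu = 60 / avg_service_time = 60 / 44.86 = 1.34 per hour

1.34 per hour


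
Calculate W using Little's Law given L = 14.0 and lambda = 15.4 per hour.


W = L / lambda = 14.0 / 15.4 = 0.9091 hours

0.9091 hours


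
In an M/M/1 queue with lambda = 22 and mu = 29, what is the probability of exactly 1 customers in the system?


rho = 22/29; P(n) = (1-rho)*rho^n = (1-22/29)*(22/29)^1 = 0.1831

0.1831


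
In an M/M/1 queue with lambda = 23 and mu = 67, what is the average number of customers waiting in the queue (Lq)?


rho = 23/67; Lq = rho^2/(1-rho) = 0.18

0.18


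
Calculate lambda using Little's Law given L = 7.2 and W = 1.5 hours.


lambda = L / W = 7.2 / 1.5 = 4.8 per hour

4.8 per hour


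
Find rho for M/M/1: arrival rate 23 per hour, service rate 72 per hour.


rho = lambda/mu = 23/72 = 0.3194

0.3194


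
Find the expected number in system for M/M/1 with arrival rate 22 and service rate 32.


rho = 22/32; L = rho/(1-rho) = 2.2

2.2


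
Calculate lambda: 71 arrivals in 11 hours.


lambda = total arrivals / time = 71 / 11 = 6.45 per hour

6.45 per hour


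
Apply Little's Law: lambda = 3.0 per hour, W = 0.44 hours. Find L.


L = lambda * W = 3.0 * 0.44 = 1.32

1.32


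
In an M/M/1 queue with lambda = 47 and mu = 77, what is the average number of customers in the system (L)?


rho = 47/77; L = rho/(1-rho) = 1.57

1.57


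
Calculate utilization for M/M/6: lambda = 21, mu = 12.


rho = lambda/(c*mu) = 21/(6*12) = 0.2917

0.2917


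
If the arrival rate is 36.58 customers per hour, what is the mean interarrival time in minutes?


Mean interarrival time = 60/lambda = 60/36.58 = 1.64 minutes

1.64 minutes


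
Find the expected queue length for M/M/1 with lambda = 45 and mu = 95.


rho = 45/95; Lq = rho^2/(1-rho) = 0.43

0.43


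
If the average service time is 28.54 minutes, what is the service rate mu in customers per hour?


mu = 60 / avg_service_time = 60 / 28.54 = 2.1 per hour

2.1 per hour


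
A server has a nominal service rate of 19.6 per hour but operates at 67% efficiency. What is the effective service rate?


Effective rate = mu * efficiency = 19.6 * 0.67 = 13.13 per hour

13.13 per hour


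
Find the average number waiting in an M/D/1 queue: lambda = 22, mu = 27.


M/D/1: Lq = rho^2 / (2*(1-rho)) where rho = 22/27; Lq = 1.79

1.79


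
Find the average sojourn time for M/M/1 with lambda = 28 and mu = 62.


W = 1/(mu - lambda) = 1/(62 - 28) = 0.0294 hours

0.0294 hours


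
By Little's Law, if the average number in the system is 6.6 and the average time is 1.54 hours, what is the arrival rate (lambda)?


lambda = L / W = 6.6 / 1.54 = 4.29 per hour

4.29 per hour


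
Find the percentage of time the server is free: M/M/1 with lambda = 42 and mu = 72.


Idle fraction = (1 - rho) * 100 = (1 - 42/72) * 100 = 41.7%

41.7%


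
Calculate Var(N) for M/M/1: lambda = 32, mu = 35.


rho = 32/35; Var(N) = rho/(1-rho)^2 = 124.44

124.44


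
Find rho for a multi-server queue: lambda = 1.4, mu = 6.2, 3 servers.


rho = lambda / (c * mu) = 1.4 / (3 * 6.2) = 0.0753

0.0753


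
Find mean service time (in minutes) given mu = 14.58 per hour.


Mean service time = 60/mu = 60/14.58 = 4.12 minutes

4.12 minutes


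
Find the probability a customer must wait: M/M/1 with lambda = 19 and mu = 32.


P(wait) = rho = lambda/mu = 19/32 = 0.5938

0.5938


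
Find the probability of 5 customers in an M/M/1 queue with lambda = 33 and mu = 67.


rho = 33/67; P(n) = (1-rho)*rho^n = (1-33/67)*(33/67)^5 = 0.0147

0.0147


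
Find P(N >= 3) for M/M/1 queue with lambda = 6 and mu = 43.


P(N >= 3) = rho^3 = (6/43)^3 = 0.0027

0.0027


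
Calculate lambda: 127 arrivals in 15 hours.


lambda = total arrivals / time = 127 / 15 = 8.47 per hour

8.47 per hour


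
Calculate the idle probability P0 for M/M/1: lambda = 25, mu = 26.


P0 = 1 - rho = 1 - 25/26 = 0.0385

0.0385


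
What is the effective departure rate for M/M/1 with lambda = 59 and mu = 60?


For a stable queue (lambda < mu), throughput = lambda = 59 per hour

59 per hour


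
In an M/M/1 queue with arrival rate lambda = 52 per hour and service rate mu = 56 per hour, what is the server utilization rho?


rho = lambda/mu = 52/56 = 0.9286

0.9286


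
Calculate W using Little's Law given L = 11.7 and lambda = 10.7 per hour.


W = L / lambda = 11.7 / 10.7 = 1.0935 hours

1.0935 hours


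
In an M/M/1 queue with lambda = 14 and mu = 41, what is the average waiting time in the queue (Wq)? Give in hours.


rho = 14/41; Wq = rho/(mu - lambda) = 0.0126 hours

0.0126 hours


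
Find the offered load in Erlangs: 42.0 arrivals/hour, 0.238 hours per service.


Offered load a = lambda * E[S] = 42.0 * 0.238 = 10.0 Erlangs

10.0 Erlangs


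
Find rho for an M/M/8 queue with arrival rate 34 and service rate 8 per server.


rho = lambda/(c*mu) = 34/(8*8) = 0.5313

0.5313


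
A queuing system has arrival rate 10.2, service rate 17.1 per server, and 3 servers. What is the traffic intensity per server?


rho = lambda / (c * mu) = 10.2 / (3 * 17.1) = 0.1988

0.1988


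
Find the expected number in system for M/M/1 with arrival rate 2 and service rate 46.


rho = 2/46; L = rho/(1-rho) = 0.05

0.05


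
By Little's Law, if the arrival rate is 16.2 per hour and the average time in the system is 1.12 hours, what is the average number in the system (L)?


L = lambda * W = 16.2 * 1.12 = 18.14

18.14


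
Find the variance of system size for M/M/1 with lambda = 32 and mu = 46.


rho = 32/46; Var(N) = rho/(1-rho)^2 = 7.51

7.51


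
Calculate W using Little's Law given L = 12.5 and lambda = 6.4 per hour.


W = L / lambda = 12.5 / 6.4 = 1.9531 hours

1.9531 hours


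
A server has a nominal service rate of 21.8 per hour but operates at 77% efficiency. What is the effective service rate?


Effective rate = mu * efficiency = 21.8 * 0.77 = 16.79 per hour

16.79 per hour


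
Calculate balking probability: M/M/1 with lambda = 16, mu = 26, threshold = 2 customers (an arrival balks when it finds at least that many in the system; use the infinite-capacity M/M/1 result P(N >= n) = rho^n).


P(N >= 2) = rho^2 = (16/26)^2 = 0.3787

0.3787


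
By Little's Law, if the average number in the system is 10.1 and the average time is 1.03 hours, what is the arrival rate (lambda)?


lambda = L / W = 10.1 / 1.03 = 9.81 per hour

9.81 per hour


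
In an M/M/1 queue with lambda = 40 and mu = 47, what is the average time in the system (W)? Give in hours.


W = 1/(mu - lambda) = 1/(47 - 40) = 0.1429 hours

0.1429 hours


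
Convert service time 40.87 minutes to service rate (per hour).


mu = 60 / avg_service_time = 60 / 40.87 = 1.47 per hour

1.47 per hour


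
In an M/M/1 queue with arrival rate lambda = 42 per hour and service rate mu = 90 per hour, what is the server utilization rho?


rho = lambda/mu = 42/90 = 0.4667

0.4667


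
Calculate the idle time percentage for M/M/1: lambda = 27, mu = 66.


Idle fraction = (1 - rho) * 100 = (1 - 27/66) * 100 = 59.1%

59.1%


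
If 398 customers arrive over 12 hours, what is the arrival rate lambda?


lambda = total arrivals / time = 398 / 12 = 33.17 per hour

33.17 per hour


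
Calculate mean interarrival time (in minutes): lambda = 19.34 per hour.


Mean interarrival time = 60/lambda = 60/19.34 = 3.1 minutes

3.1 minutes


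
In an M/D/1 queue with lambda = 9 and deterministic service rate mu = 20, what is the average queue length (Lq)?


M/D/1: Lq = rho^2 / (2*(1-rho)) where rho = 9/20; Lq = 0.18

0.18


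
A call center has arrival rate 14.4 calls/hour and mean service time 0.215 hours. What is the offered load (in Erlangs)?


Offered load a = lambda * E[S] = 14.4 * 0.215 = 3.1 Erlangs

3.1 Erlangs


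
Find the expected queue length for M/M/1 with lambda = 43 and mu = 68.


rho = 43/68; Lq = rho^2/(1-rho) = 1.09

1.09


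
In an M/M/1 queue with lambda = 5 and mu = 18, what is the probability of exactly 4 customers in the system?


rho = 5/18; P(n) = (1-rho)*rho^n = (1-5/18)*(5/18)^4 = 0.0043

0.0043


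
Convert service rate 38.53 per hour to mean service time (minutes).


Mean service time = 60/mu = 60/38.53 = 1.56 minutes

1.56 minutes


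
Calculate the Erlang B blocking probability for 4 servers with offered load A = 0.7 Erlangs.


B(N,A) = (A^N/N!) / sum(A^k/k!, k=0..N) with N=4, A=0.7 = 0.005

0.005


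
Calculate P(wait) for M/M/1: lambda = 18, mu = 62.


P(wait) = rho = lambda/mu = 18/62 = 0.2903

0.2903


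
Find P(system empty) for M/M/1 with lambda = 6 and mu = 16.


P0 = 1 - rho = 1 - 6/16 = 0.625

0.625


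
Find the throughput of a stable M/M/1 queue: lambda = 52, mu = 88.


For a stable queue (lambda < mu), throughput = lambda = 52 per hour

52 per hour


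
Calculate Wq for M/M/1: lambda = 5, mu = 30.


rho = 5/30; Wq = rho/(mu - lambda) = 0.0067 hours

0.0067 hours


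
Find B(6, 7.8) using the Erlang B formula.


B(N,A) = (A^N/N!) / sum(A^k/k!, k=0..N) with N=6, A=7.8 = 0.3787

0.3787


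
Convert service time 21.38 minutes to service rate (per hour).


mu = 60 / avg_service_time = 60 / 21.38 = 2.81 per hour

2.81 per hour


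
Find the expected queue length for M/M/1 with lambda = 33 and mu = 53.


rho = 33/53; Lq = rho^2/(1-rho) = 1.03

1.03


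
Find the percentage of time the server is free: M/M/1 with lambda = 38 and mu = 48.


Idle fraction = (1 - rho) * 100 = (1 - 38/48) * 100 = 20.8%

20.8%


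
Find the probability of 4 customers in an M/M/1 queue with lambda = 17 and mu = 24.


rho = 17/24; P(n) = (1-rho)*rho^n = (1-17/24)*(17/24)^4 = 0.0734

0.0734


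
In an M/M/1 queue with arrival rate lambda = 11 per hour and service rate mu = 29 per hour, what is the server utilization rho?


rho = lambda/mu = 11/29 = 0.3793

0.3793


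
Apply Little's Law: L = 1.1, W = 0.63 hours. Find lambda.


lambda = L / W = 1.1 / 0.63 = 1.75 per hour

1.75 per hour


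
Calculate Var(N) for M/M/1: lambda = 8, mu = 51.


rho = 8/51; Var(N) = rho/(1-rho)^2 = 0.22

0.22


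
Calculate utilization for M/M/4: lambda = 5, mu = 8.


rho = lambda/(c*mu) = 5/(4*8) = 0.1563

0.1563


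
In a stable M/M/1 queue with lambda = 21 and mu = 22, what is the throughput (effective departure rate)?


For a stable queue (lambda < mu), throughput = lambda = 21 per hour

21 per hour


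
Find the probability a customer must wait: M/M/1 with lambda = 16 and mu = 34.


P(wait) = rho = lambda/mu = 16/34 = 0.4706

0.4706


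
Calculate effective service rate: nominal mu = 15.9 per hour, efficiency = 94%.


Effective rate = mu * efficiency = 15.9 * 0.94 = 14.95 per hour

14.95 per hour


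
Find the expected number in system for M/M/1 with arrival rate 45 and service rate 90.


rho = 45/90; L = rho/(1-rho) = 1.0

1.0


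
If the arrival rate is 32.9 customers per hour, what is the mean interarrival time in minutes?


Mean interarrival time = 60/lambda = 60/32.9 = 1.82 minutes

1.82 minutes


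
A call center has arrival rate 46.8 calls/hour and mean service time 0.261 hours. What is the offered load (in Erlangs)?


Offered load a = lambda * E[S] = 46.8 * 0.261 = 12.21 Erlangs

12.21 Erlangs


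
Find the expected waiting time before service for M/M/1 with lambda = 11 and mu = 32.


rho = 11/32; Wq = rho/(mu - lambda) = 0.0164 hours

0.0164 hours


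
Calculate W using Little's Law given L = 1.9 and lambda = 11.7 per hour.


W = L / lambda = 1.9 / 11.7 = 0.1624 hours

0.1624 hours


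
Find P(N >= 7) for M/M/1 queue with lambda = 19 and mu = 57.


P(N >= 7) = rho^7 = (19/57)^7 = 0.0005

0.0005


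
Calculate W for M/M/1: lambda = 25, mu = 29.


W = 1/(mu - lambda) = 1/(29 - 25) = 0.25 hours

0.25 hours


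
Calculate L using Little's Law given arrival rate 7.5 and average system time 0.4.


L = lambda * W = 7.5 * 0.4 = 3.0

3.0


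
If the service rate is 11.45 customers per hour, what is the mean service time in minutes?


Mean service time = 60/mu = 60/11.45 = 5.24 minutes

5.24 minutes


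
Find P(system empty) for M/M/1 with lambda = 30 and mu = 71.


P0 = 1 - rho = 1 - 30/71 = 0.5775

0.5775


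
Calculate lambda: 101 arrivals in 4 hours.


lambda = total arrivals / time = 101 / 4 = 25.25 per hour

25.25 per hour


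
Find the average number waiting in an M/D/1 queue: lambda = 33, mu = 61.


M/D/1: Lq = rho^2 / (2*(1-rho)) where rho = 33/61; Lq = 0.32

0.32


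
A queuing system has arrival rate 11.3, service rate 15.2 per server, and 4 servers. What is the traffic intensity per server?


rho = lambda / (c * mu) = 11.3 / (4 * 15.2) = 0.1859

0.1859


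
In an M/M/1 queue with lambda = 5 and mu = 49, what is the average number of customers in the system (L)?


rho = 5/49; L = rho/(1-rho) = 0.11

0.11


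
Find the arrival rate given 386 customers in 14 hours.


lambda = total arrivals / time = 386 / 14 = 27.57 per hour

27.57 per hour


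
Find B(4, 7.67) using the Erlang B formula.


B(N,A) = (A^N/N!) / sum(A^k/k!, k=0..N) with N=4, A=7.67 = 0.56

0.56


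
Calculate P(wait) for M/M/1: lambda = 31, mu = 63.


P(wait) = rho = lambda/mu = 31/63 = 0.4921

0.4921


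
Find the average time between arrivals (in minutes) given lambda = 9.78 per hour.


Mean interarrival time = 60/lambda = 60/9.78 = 6.13 minutes

6.13 minutes


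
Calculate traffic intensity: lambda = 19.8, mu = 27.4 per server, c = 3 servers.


rho = lambda / (c * mu) = 19.8 / (3 * 27.4) = 0.2409

0.2409


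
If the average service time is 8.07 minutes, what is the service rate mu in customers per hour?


mu = 60 / avg_service_time = 60 / 8.07 = 7.43 per hour

7.43 per hour


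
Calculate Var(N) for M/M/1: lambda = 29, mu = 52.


rho = 29/52; Var(N) = rho/(1-rho)^2 = 2.85

2.85


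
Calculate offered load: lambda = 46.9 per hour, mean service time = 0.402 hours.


Offered load a = lambda * E[S] = 46.9 * 0.402 = 18.85 Erlangs

18.85 Erlangs


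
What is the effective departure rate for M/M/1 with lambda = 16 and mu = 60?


For a stable queue (lambda < mu), throughput = lambda = 16 per hour

16 per hour


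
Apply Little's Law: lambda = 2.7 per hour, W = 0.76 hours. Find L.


L = lambda * W = 2.7 * 0.76 = 2.05

2.05


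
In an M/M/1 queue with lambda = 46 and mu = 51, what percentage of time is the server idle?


Idle fraction = (1 - rho) * 100 = (1 - 46/51) * 100 = 9.8%

9.8%


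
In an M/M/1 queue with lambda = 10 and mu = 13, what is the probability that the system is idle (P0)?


P0 = 1 - rho = 1 - 10/13 = 0.2308

0.2308


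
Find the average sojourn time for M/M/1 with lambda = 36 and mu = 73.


W = 1/(mu - lambda) = 1/(73 - 36) = 0.027 hours

0.027 hours


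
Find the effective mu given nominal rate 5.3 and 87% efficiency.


Effective rate = mu * efficiency = 5.3 * 0.87 = 4.61 per hour

4.61 per hour


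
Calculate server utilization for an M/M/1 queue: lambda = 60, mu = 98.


rho = lambda/mu = 60/98 = 0.6122

0.6122


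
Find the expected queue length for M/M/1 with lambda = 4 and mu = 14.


rho = 4/14; Lq = rho^2/(1-rho) = 0.11

0.11


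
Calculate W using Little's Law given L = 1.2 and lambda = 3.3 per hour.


W = L / lambda = 1.2 / 3.3 = 0.3636 hours

0.3636 hours


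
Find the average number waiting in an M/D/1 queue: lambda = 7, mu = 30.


M/D/1: Lq = rho^2 / (2*(1-rho)) where rho = 7/30; Lq = 0.04

0.04


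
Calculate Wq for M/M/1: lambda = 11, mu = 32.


rho = 11/32; Wq = rho/(mu - lambda) = 0.0164 hours

0.0164 hours


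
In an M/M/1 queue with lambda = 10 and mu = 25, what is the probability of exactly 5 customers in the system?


rho = 10/25; P(n) = (1-rho)*rho^n = (1-10/25)*(10/25)^5 = 0.0061

0.0061


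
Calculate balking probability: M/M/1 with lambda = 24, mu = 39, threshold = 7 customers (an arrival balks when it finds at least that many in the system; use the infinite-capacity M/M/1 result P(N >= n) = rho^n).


P(N >= 7) = rho^7 = (24/39)^7 = 0.0334

0.0334


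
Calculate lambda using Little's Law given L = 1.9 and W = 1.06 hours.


lambda = L / W = 1.9 / 1.06 = 1.79 per hour

1.79 per hour


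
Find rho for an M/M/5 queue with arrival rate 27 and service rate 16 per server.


rho = lambda/(c*mu) = 27/(5*16) = 0.3375

0.3375


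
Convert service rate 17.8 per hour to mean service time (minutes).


Mean service time = 60/mu = 60/17.8 = 3.37 minutes

3.37 minutes


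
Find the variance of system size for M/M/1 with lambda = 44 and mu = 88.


rho = 44/88; Var(N) = rho/(1-rho)^2 = 2.0

2.0


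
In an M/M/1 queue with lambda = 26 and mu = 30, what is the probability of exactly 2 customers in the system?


rho = 26/30; P(n) = (1-rho)*rho^n = (1-26/30)*(26/30)^2 = 0.1001

0.1001


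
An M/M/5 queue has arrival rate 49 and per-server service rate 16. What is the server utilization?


rho = lambda/(c*mu) = 49/(5*16) = 0.6125

0.6125


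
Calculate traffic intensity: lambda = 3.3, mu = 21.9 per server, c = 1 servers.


rho = lambda / (c * mu) = 3.3 / (1 * 21.9) = 0.1507

0.1507


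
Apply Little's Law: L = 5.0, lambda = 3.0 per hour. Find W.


W = L / lambda = 5.0 / 3.0 = 1.6667 hours

1.6667 hours


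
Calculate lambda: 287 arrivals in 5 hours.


lambda = total arrivals / time = 287 / 5 = 57.4 per hour

57.4 per hour


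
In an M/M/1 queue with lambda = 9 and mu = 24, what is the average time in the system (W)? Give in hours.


W = 1/(mu - lambda) = 1/(24 - 9) = 0.0667 hours

0.0667 hours


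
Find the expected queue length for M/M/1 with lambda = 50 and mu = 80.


rho = 50/80; Lq = rho^2/(1-rho) = 1.04

1.04


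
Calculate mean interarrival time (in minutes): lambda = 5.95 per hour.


Mean interarrival time = 60/lambda = 60/5.95 = 10.08 minutes

10.08 minutes


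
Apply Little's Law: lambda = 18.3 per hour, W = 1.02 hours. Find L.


L = lambda * W = 18.3 * 1.02 = 18.67

18.67


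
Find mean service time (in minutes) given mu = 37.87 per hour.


Mean service time = 60/mu = 60/37.87 = 1.58 minutes

1.58 minutes


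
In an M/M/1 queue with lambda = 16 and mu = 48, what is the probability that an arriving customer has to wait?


P(wait) = rho = lambda/mu = 16/48 = 0.3333

0.3333


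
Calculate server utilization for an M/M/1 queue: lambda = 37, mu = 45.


rho = lambda/mu = 37/45 = 0.8222

0.8222


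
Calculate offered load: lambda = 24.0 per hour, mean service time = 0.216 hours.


Offered load a = lambda * E[S] = 24.0 * 0.216 = 5.18 Erlangs

5.18 Erlangs


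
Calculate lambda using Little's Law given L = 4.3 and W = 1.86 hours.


lambda = L / W = 4.3 / 1.86 = 2.31 per hour

2.31 per hour


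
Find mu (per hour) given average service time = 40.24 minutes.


mu = 60 / avg_service_time = 60 / 40.24 = 1.49 per hour

1.49 per hour


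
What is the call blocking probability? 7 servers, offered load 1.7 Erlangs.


B(N,A) = (A^N/N!) / sum(A^k/k!, k=0..N) with N=7, A=1.7 = 0.0015

0.0015


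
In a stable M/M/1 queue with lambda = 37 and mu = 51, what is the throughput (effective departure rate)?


For a stable queue (lambda < mu), throughput = lambda = 37 per hour

37 per hour


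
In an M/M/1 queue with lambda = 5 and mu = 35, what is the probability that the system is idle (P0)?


P0 = 1 - rho = 1 - 5/35 = 0.8571

0.8571


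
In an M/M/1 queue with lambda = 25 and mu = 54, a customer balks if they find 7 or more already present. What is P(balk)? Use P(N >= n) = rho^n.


P(N >= 7) = rho^7 = (25/54)^7 = 0.0046

0.0046


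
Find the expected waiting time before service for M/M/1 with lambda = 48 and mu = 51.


rho = 48/51; Wq = rho/(mu - lambda) = 0.3137 hours

0.3137 hours


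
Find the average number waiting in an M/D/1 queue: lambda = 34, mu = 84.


M/D/1: Lq = rho^2 / (2*(1-rho)) where rho = 34/84; Lq = 0.14

0.14


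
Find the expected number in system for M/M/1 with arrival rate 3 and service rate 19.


rho = 3/19; L = rho/(1-rho) = 0.19

0.19


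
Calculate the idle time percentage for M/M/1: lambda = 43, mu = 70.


Idle fraction = (1 - rho) * 100 = (1 - 43/70) * 100 = 38.6%

38.6%


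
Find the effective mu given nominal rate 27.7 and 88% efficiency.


Effective rate = mu * efficiency = 27.7 * 0.88 = 24.38 per hour

24.38 per hour


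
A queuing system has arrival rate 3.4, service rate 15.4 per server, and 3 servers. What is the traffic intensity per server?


rho = lambda / (c * mu) = 3.4 / (3 * 15.4) = 0.0736

0.0736


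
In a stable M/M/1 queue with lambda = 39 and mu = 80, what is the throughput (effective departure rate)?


For a stable queue (lambda < mu), throughput = lambda = 39 per hour

39 per hour


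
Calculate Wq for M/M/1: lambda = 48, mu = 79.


rho = 48/79; Wq = rho/(mu - lambda) = 0.0196 hours

0.0196 hours


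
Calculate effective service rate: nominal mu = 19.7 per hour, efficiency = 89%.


Effective rate = mu * efficiency = 19.7 * 0.89 = 17.53 per hour

17.53 per hour


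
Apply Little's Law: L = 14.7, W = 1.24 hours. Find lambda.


lambda = L / W = 14.7 / 1.24 = 11.85 per hour

11.85 per hour


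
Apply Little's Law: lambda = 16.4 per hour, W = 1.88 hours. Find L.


L = lambda * W = 16.4 * 1.88 = 30.83

30.83


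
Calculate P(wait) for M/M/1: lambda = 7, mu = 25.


P(wait) = rho = lambda/mu = 7/25 = 0.28

0.28


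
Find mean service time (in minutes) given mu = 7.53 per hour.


Mean service time = 60/mu = 60/7.53 = 7.97 minutes

7.97 minutes


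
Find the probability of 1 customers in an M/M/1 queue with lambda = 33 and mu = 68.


rho = 33/68; P(n) = (1-rho)*rho^n = (1-33/68)*(33/68)^1 = 0.2498

0.2498


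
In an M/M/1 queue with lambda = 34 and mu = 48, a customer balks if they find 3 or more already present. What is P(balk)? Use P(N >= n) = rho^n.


P(N >= 3) = rho^3 = (34/48)^3 = 0.3554

0.3554


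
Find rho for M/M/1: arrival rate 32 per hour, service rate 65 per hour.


rho = lambda/mu = 32/65 = 0.4923

0.4923


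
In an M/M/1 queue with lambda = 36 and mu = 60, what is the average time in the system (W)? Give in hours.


W = 1/(mu - lambda) = 1/(60 - 36) = 0.0417 hours

0.0417 hours


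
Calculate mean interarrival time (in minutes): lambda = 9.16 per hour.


Mean interarrival time = 60/lambda = 60/9.16 = 6.55 minutes

6.55 minutes


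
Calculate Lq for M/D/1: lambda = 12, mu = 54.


M/D/1: Lq = rho^2 / (2*(1-rho)) where rho = 12/54; Lq = 0.03

0.03


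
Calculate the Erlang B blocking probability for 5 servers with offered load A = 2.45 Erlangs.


B(N,A) = (A^N/N!) / sum(A^k/k!, k=0..N) with N=5, A=2.45 = 0.066

0.066


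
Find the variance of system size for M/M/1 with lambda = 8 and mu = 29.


rho = 8/29; Var(N) = rho/(1-rho)^2 = 0.53

0.53


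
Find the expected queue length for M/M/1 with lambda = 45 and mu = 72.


rho = 45/72; Lq = rho^2/(1-rho) = 1.04

1.04


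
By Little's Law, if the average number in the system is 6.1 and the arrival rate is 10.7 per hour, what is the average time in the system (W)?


W = L / lambda = 6.1 / 10.7 = 0.5701 hours

0.5701 hours


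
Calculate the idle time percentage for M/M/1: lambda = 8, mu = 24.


Idle fraction = (1 - rho) * 100 = (1 - 8/24) * 100 = 66.7%

66.7%


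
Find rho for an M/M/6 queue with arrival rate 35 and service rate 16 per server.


rho = lambda/(c*mu) = 35/(6*16) = 0.3646

0.3646


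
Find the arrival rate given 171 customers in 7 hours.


lambda = total arrivals / time = 171 / 7 = 24.43 per hour

24.43 per hour


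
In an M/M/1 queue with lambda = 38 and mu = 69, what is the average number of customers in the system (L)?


rho = 38/69; L = rho/(1-rho) = 1.23

1.23


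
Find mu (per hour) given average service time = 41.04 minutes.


mu = 60 / avg_service_time = 60 / 41.04 = 1.46 per hour

1.46 per hour


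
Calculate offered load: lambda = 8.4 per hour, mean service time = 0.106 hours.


Offered load a = lambda * E[S] = 8.4 * 0.106 = 0.89 Erlangs

0.89 Erlangs


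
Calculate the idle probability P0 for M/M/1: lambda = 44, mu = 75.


P0 = 1 - rho = 1 - 44/75 = 0.4133

0.4133


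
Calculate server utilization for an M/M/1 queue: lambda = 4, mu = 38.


rho = lambda/mu = 4/38 = 0.1053

0.1053


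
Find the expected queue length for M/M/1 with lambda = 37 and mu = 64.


rho = 37/64; Lq = rho^2/(1-rho) = 0.79

0.79


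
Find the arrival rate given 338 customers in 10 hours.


lambda = total arrivals / time = 338 / 10 = 33.8 per hour

33.8 per hour


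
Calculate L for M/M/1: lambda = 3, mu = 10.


rho = 3/10; L = rho/(1-rho) = 0.43

0.43


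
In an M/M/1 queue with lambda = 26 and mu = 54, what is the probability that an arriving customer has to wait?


P(wait) = rho = lambda/mu = 26/54 = 0.4815

0.4815


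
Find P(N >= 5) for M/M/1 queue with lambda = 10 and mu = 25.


P(N >= 5) = rho^5 = (10/25)^5 = 0.0102

0.0102


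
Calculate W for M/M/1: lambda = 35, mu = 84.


W = 1/(mu - lambda) = 1/(84 - 35) = 0.0204 hours

0.0204 hours


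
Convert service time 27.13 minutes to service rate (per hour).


mu = 60 / avg_service_time = 60 / 27.13 = 2.21 per hour

2.21 per hour


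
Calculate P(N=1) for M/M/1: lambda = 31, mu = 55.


rho = 31/55; P(n) = (1-rho)*rho^n = (1-31/55)*(31/55)^1 = 0.246

0.246


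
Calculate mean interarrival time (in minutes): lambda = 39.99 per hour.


Mean interarrival time = 60/lambda = 60/39.99 = 1.5 minutes

1.5 minutes


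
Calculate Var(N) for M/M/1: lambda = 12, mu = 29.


rho = 12/29; Var(N) = rho/(1-rho)^2 = 1.2

1.2


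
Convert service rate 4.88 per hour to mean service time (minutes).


Mean service time = 60/mu = 60/4.88 = 12.3 minutes

12.3 minutes


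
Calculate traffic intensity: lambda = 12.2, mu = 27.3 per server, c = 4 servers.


rho = lambda / (c * mu) = 12.2 / (4 * 27.3) = 0.1117

0.1117


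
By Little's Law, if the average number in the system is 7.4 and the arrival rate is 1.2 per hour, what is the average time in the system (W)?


W = L / lambda = 7.4 / 1.2 = 6.1667 hours

6.1667 hours


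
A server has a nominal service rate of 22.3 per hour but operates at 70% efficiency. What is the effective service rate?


Effective rate = mu * efficiency = 22.3 * 0.7 = 15.61 per hour

15.61 per hour


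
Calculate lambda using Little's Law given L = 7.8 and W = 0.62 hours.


lambda = L / W = 7.8 / 0.62 = 12.58 per hour

12.58 per hour


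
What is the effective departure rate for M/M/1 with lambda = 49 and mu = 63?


For a stable queue (lambda < mu), throughput = lambda = 49 per hour

49 per hour


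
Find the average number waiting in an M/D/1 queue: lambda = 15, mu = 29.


M/D/1: Lq = rho^2 / (2*(1-rho)) where rho = 15/29; Lq = 0.28

0.28


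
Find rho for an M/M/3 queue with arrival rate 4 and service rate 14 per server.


rho = lambda/(c*mu) = 4/(3*14) = 0.0952

0.0952


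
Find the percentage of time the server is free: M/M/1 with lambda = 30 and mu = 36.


Idle fraction = (1 - rho) * 100 = (1 - 30/36) * 100 = 16.7%

16.7%


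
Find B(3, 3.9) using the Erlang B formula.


B(N,A) = (A^N/N!) / sum(A^k/k!, k=0..N) with N=3, A=3.9 = 0.4415

0.4415


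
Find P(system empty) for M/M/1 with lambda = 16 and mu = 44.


P0 = 1 - rho = 1 - 16/44 = 0.6364

0.6364


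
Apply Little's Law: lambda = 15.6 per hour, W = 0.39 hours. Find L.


L = lambda * W = 15.6 * 0.39 = 6.08

6.08


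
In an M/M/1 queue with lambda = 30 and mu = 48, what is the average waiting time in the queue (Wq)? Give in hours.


rho = 30/48; Wq = rho/(mu - lambda) = 0.0347 hours

0.0347 hours


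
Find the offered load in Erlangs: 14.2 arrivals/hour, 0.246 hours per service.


Offered load a = lambda * E[S] = 14.2 * 0.246 = 3.49 Erlangs

3.49 Erlangs


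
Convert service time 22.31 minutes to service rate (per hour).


mu = 60 / avg_service_time = 60 / 22.31 = 2.69 per hour

2.69 per hour


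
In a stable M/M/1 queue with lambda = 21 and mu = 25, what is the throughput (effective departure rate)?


For a stable queue (lambda < mu), throughput = lambda = 21 per hour

21 per hour


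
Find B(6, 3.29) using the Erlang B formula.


B(N,A) = (A^N/N!) / sum(A^k/k!, k=0..N) with N=6, A=3.29 = 0.0691

0.0691


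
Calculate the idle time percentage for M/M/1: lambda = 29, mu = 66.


Idle fraction = (1 - rho) * 100 = (1 - 29/66) * 100 = 56.1%

56.1%


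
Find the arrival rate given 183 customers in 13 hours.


lambda = total arrivals / time = 183 / 13 = 14.08 per hour

14.08 per hour


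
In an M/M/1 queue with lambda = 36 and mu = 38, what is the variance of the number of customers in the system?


rho = 36/38; Var(N) = rho/(1-rho)^2 = 342.0

342.0


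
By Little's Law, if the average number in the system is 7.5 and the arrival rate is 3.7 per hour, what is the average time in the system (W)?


W = L / lambda = 7.5 / 3.7 = 2.027 hours

2.027 hours
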